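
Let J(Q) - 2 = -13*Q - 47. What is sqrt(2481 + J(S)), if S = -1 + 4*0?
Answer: sqrt(2449) ≈ 49.487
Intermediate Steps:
S = -1 (S = -1 + 0 = -1)
J(Q) = -45 - 13*Q (J(Q) = 2 + (-13*Q - 47) = 2 + (-47 - 13*Q) = -45 - 13*Q)
sqrt(2481 + J(S)) = sqrt(2481 + (-45 - 13*(-1))) = sqrt(2481 + (-45 + 13)) = sqrt(2481 - 32) = sqrt(2449)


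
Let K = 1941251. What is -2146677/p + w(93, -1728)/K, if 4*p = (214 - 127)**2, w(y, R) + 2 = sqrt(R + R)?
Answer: -5556318502282/4897776273 + 24*I*sqrt(6)/1941251 ≈ -1134.5 + 3.0283e-5*I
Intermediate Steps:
w(y, R) = -2 + sqrt(2)*sqrt(R) (w(y, R) = -2 + sqrt(R + R) = -2 + sqrt(2*R) = -2 + sqrt(2)*sqrt(R))
p = 7569/4 (p = (214 - 127)**2/4 = (1/4)*87**2 = (1/4)*7569 = 7569/4 ≈ 1892.3)
-2146677/p + w(93, -1728)/K = -2146677/7569/4 + (-2 + sqrt(2)*sqrt(-1728))/1941251 = -2146677*4/7569 + (-2 + sqrt(2)*(24*I*sqrt(3)))*(1/1941251) = -2862236/2523 + (-2 + 24*I*sqrt(6))*(1/1941251) = -2862236/2523 + (-2/1941251 + 24*I*sqrt(6)/1941251) = -5556318502282/4897776273 + 24*I*sqrt(6)/1941251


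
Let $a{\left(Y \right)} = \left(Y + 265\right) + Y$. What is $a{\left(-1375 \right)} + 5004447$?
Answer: $5001962$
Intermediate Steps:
$a{\left(Y \right)} = 265 + 2 Y$ ($a{\left(Y \right)} = \left(265 + Y\right) + Y = 265 + 2 Y$)
$a{\left(-1375 \right)} + 5004447 = \left(265 + 2 \left(-1375\right)\right) + 5004447 = \left(265 - 2750\right) + 5004447 = -2485 + 5004447 = 5001962$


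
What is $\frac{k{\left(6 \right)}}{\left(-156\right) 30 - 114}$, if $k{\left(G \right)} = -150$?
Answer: $\frac{25}{799} \approx 0.031289$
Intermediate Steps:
$\frac{k{\left(6 \right)}}{\left(-156\right) 30 - 114} = - \frac{150}{\left(-156\right) 30 - 114} = - \frac{150}{-4680 - 114} = - \frac{150}{-4794} = \left(-150\right) \left(- \frac{1}{4794}\right) = \frac{25}{799}$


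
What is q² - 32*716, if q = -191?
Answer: 13569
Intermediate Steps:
q² - 32*716 = (-191)² - 32*716 = 36481 - 22912 = 13569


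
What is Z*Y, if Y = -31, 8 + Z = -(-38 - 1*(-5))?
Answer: -775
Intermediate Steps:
Z = 25 (Z = -8 - (-38 - 1*(-5)) = -8 - (-38 + 5) = -8 - 1*(-33) = -8 + 33 = 25)
Z*Y = 25*(-31) = -775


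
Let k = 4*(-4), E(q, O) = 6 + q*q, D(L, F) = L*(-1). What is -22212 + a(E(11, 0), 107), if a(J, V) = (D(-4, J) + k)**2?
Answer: -22068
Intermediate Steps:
D(L, F) = -L
E(q, O) = 6 + q**2
k = -16
a(J, V) = 144 (a(J, V) = (-1*(-4) - 16)**2 = (4 - 16)**2 = (-12)**2 = 144)
-22212 + a(E(11, 0), 107) = -22212 + 144 = -22068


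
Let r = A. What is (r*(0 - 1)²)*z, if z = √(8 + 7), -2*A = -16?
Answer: 8*√15 ≈ 30.984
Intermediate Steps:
A = 8 (A = -½*(-16) = 8)
z = √15 ≈ 3.8730
r = 8
(r*(0 - 1)²)*z = (8*(0 - 1)²)*√15 = (8*(-1)²)*√15 = (8*1)*√15 = 8*√15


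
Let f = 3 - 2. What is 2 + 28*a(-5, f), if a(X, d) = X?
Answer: -138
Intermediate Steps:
f = 1
2 + 28*a(-5, f) = 2 + 28*(-5) = 2 - 140 = -138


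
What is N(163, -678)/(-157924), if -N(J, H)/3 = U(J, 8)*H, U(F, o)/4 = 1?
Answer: -2034/39481 ≈ -0.051518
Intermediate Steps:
U(F, o) = 4 (U(F, o) = 4*1 = 4)
N(J, H) = -12*H
N(163, -678)/(-157924) = -12*(-678)/(-157924) = 8136*(-1/157924) = -2034/39481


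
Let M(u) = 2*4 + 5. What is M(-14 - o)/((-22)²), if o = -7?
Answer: 13/484 ≈ 0.026859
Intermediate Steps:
M(u) = 13 (M(u) = 8 + 5 = 13)
M(-14 - o)/((-22)²) = 13/((-22)²) = 13/484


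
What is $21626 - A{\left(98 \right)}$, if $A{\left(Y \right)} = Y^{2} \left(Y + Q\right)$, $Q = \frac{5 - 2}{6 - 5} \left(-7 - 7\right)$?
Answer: $-516198$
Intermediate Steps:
$Q = -42$ ($Q = \frac{3}{1} \left(-14\right) = 3 \cdot 1 \left(-14\right) = 3 \left(-14\right) = -42$)
$A{\left(Y \right)} = Y^{2} \left(-42 + Y\right)$ ($A{\left(Y \right)} = Y^{2} \left(Y - 42\right) = Y^{2} \left(-42 + Y\right)$)
$21626 - A{\left(98 \right)} = 21626 - 98^{2} \left(-42 + 98\right) = 21626 - 9604 \cdot 56 = 21626 - 537824 = -516198$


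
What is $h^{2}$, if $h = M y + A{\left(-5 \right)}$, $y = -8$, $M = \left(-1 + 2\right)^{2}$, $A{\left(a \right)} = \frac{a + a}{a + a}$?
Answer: $49$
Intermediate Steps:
$A{\left(a \right)} = 1$ ($A{\left(a \right)} = \frac{2 a}{2 a} = 2 a \frac{1}{2 a} = 1$)
$M = 1$ ($M = 1^{2} = 1$)
$h = -7$ ($h = 1 \left(-8\right) + 1 = -8 + 1 = -7$)
$h^{2} = \left(-7\right)^{2} = 49$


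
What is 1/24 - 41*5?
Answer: -4919/24 ≈ -204.96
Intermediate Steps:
1/24 - 41*5 = 1/24 - 205 = -4919/24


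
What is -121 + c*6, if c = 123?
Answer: 617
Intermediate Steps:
-121 + c*6 = -121 + 123*6 = -121 + 738 = 617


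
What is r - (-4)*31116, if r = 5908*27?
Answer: 283980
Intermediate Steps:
r = 159516
r - (-4)*31116 = 159516 - (-4)*31116 = 159516 - 1*(-124464) = 159516 + 124464 = 283980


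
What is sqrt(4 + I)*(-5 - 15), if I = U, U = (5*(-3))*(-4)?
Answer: -160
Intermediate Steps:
U = 60 (U = -15*(-4) = 60)
I = 60
sqrt(4 + I)*(-5 - 15) = sqrt(4 + 60)*(-5 - 15) = sqrt(64)*(-20) = 8*(-20) = -160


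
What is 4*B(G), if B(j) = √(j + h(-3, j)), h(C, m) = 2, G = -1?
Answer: 4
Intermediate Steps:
B(j) = √(2 + j) (B(j) = √(j + 2) = √(2 + j))
4*B(G) = 4*√(2 - 1) = 4*√1 = 4*1 = 4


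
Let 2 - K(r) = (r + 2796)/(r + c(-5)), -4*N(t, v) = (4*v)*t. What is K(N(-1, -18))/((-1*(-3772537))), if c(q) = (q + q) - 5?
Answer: 948/41497907 ≈ 2.2845e-5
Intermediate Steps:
N(t, v) = -t*v (N(t, v) = -4*v*t/4 = -t*v)
c(q) = -5 + 2*q (c(q) = 2*q - 5 = -5 + 2*q)
K(r) = 2 - (2796 + r)/(-15 + r) (K(r) = 2 - (r + 2796)/(r + (-5 + 2*(-5))) = 2 - (2796 + r)/(r + (-5 - 10)) = 2 - (2796 + r)/(r - 15) = 2 - (2796 + r)/(-15 + r))
K(N(-1, -18))/((-1*(-3772537))) = ((-2826 - 1*(-1)*(-18))/(-15 - 1*(-1)*(-18)))/((-1*(-3772537))) = ((-2826 - 18)/(-15 - 18))/3772537 = (-2844/(-33))*(1/3772537) = -1/33*(-2844)*(1/3772537) = (948/11)*(1/3772537) = 948/41497907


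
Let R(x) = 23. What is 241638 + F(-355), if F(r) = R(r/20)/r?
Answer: 85781467/355 ≈ 2.4164e+5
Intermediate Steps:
F(r) = 23/r
241638 + F(-355) = 241638 + 23/(-355) = 241638 + 23*(-1/355) = 241638 - 23/355 = 85781467/355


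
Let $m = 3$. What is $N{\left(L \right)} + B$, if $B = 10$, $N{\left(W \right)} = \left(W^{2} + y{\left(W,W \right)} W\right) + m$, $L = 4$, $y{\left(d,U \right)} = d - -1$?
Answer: $49$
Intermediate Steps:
$y{\left(d,U \right)} = 1 + d$ ($y{\left(d,U \right)} = d + 1 = 1 + d$)
$N{\left(W \right)} = 3 + W^{2} + W \left(1 + W\right)$ ($N{\left(W \right)} = \left(W^{2} + \left(1 + W\right) W\right) + 3 = \left(W^{2} + W \left(1 + W\right)\right) + 3 = 3 + W^{2} + W \left(1 + W\right)$)
$N{\left(L \right)} + B = \left(3 + 4 + 2 \cdot 4^{2}\right) + 10 = \left(3 + 4 + 2 \cdot 16\right) + 10 = \left(3 + 4 + 32\right) + 10 = 39 + 10 = 49$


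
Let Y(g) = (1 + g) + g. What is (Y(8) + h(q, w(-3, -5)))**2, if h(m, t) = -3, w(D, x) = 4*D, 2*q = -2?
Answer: 196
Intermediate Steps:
q = -1 (q = (1/2)*(-2) = -1)
Y(g) = 1 + 2*g
(Y(8) + h(q, w(-3, -5)))**2 = ((1 + 2*8) - 3)**2 = ((1 + 16) - 3)**2 = (17 - 3)**2 = 14**2 = 196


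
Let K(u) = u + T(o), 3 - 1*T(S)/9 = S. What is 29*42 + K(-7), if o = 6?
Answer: 1184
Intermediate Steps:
T(S) = 27 - 9*S
K(u) = -27 + u (K(u) = u + (27 - 9*6) = u + (27 - 54) = u - 27 = -27 + u)
29*42 + K(-7) = 29*42 + (-27 - 7) = 1218 - 34 = 1184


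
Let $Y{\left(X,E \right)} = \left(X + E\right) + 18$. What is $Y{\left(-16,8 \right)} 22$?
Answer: $220$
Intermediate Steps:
$Y{\left(X,E \right)} = 18 + E + X$ ($Y{\left(X,E \right)} = \left(E + X\right) + 18 = 18 + E + X$)
$Y{\left(-16,8 \right)} 22 = \left(18 + 8 - 16\right) 22 = 10 \cdot 22 = 220$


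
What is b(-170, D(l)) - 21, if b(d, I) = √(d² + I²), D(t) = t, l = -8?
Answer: -21 + 2*√7241 ≈ 149.19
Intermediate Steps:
b(d, I) = √(I² + d²)
b(-170, D(l)) - 21 = √((-8)² + (-170)²) - 21 = √(64 + 28900) - 21 = √28964 - 21 = 2*√7241 - 21 = -21 + 2*√7241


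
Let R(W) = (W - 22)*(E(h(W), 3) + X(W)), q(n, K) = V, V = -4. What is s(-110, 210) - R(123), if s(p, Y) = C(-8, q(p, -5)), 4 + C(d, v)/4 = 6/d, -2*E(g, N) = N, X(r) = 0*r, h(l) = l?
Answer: 265/2 ≈ 132.50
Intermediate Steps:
X(r) = 0
E(g, N) = -N/2
q(n, K) = -4
C(d, v) = -16 + 24/d (C(d, v) = -16 + 4*(6/d) = -16 + 24/d)
s(p, Y) = -19 (s(p, Y) = -16 + 24/(-8) = -16 + 24*(-⅛) = -16 - 3 = -19)
R(W) = 33 - 3*W/2 (R(W) = (W - 22)*(-½*3 + 0) = (-22 + W)*(-3/2 + 0) = (-22 + W)*(-3/2) = 33 - 3*W/2)
s(-110, 210) - R(123) = -19 - (33 - 3/2*123) = -19 - (33 - 369/2) = -19 - 1*(-303/2) = -19 + 303/2 = 265/2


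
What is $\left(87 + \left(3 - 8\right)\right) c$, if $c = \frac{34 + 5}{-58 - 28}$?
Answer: $- \frac{1599}{43} \approx -37.186$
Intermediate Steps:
$c = - \frac{39}{86}$ ($c = \frac{39}{-86} = 39 \left(- \frac{1}{86}\right) = - \frac{39}{86} \approx -0.45349$)
$\left(87 + \left(3 - 8\right)\right) c = \left(87 + \left(3 - 8\right)\right) \left(- \frac{39}{86}\right) = \left(87 - 5\right) \left(- \frac{39}{86}\right) = 82 \left(- \frac{39}{86}\right) = - \frac{1599}{43}$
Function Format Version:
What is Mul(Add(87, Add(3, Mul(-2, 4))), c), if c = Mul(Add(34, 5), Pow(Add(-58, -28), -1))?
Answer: Rational(-1599, 43) ≈ -37.186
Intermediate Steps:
c = Rational(-39, 86) (c = Mul(39, Pow(-86, -1)) = Mul(39, Rational(-1, 86)) = Rational(-39, 86) ≈ -0.45349)
Mul(Add(87, Add(3, Mul(-2, 4))), c) = Mul(Add(87, Add(3, Mul(-2, 4))), Rational(-39, 86)) = Mul(Add(87, Add(3, -8)), Rational(-39, 86)) = Mul(Add(87, -5), Rational(-39, 86)) = Mul(82, Rational(-39, 86)) = Rational(-1599, 43)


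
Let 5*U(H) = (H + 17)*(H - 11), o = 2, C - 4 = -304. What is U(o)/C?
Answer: 57/500 ≈ 0.11400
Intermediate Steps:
C = -300 (C = 4 - 304 = -300)
U(H) = (-11 + H)*(17 + H)/5 (U(H) = ((H + 17)*(H - 11))/5 = ((17 + H)*(-11 + H))/5 = ((-11 + H)*(17 + H))/5 = (-11 + H)*(17 + H)/5)
U(o)/C = (-187/5 + (⅕)*2² + (6/5)*2)/(-300) = (-187/5 + (⅕)*4 + 12/5)*(-1/300) = (-187/5 + ⅘ + 12/5)*(-1/300) = -171/5*(-1/300) = 57/500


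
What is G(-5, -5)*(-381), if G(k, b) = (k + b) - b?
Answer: 1905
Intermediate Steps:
G(k, b) = k (G(k, b) = (b + k) - b = k)
G(-5, -5)*(-381) = -5*(-381) = 1905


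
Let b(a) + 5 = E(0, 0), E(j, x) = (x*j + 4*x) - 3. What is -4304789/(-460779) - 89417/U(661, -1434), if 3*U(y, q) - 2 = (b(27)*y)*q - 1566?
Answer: 32512843431163/3493362812412 ≈ 9.3070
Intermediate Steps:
E(j, x) = -3 + 4*x + j*x (E(j, x) = (j*x + 4*x) - 3 = (4*x + j*x) - 3 = -3 + 4*x + j*x)
b(a) = -8 (b(a) = -5 + (-3 + 4*0 + 0*0) = -5 + (-3 + 0 + 0) = -5 - 3 = -8)
U(y, q) = -1564/3 - 8*q*y/3 (U(y, q) = ⅔ + ((-8*y)*q - 1566)/3 = ⅔ + (-8*q*y - 1566)/3 = ⅔ + (-1566 - 8*q*y)/3 = ⅔ + (-522 - 8*q*y/3) = -1564/3 - 8*q*y/3)
-4304789/(-460779) - 89417/U(661, -1434) = -4304789/(-460779) - 89417/(-1564/3 - 8/3*(-1434)*661) = -4304789*(-1/460779) - 89417/(-1564/3 + 2527664) = 4304789/460779 - 89417/7581428/3 = 4304789/460779 - 89417*3/7581428 = 4304789/460779 - 268251/7581428 = 32512843431163/3493362812412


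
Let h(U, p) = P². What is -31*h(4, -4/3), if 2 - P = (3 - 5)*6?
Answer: -6076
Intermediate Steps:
P = 14 (P = 2 - (3 - 5)*6 = 2 - (-2)*6 = 2 - 1*(-12) = 2 + 12 = 14)
h(U, p) = 196 (h(U, p) = 14² = 196)
-31*h(4, -4/3) = -31*196 = -6076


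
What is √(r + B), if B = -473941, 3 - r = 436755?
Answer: I*√910693 ≈ 954.3*I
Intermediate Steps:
r = -436752 (r = 3 - 1*436755 = 3 - 436755 = -436752)
√(r + B) = √(-436752 - 473941) = √(-910693) = I*√910693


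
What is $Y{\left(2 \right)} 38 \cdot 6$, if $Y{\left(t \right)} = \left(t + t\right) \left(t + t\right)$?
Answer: $3648$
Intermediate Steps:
$Y{\left(t \right)} = 4 t^{2}$ ($Y{\left(t \right)} = 2 t 2 t = 4 t^{2}$)
$Y{\left(2 \right)} 38 \cdot 6 = 4 \cdot 2^{2} \cdot 38 \cdot 6 = 4 \cdot 4 \cdot 38 \cdot 6 = 16 \cdot 38 \cdot 6 = 608 \cdot 6 = 3648$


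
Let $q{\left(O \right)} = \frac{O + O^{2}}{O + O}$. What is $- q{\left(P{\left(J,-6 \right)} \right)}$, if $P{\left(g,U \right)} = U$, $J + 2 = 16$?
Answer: $\frac{5}{2} \approx 2.5$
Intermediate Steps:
$J = 14$ ($J = -2 + 16 = 14$)
$q{\left(O \right)} = \frac{O + O^{2}}{2 O}$
$- q{\left(P{\left(J,-6 \right)} \right)} = - (\frac{1}{2} + \frac{1}{2} \left(-6\right)) = - (\frac{1}{2} - 3) = \left(-1\right) \left(- \frac{5}{2}\right) = \frac{5}{2}$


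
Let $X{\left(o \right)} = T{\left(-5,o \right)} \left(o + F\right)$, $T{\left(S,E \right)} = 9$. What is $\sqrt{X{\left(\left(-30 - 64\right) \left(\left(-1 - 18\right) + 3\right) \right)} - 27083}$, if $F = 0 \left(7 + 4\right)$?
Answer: $i \sqrt{13547} \approx 116.39 i$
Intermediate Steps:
$F = 0$ ($F = 0 \cdot 11 = 0$)
$X{\left(o \right)} = 9 o$ ($X{\left(o \right)} = 9 \left(o + 0\right) = 9 o$)
$\sqrt{X{\left(\left(-30 - 64\right) \left(\left(-1 - 18\right) + 3\right) \right)} - 27083} = \sqrt{9 \left(-30 - 64\right) \left(\left(-1 - 18\right) + 3\right) - 27083} = \sqrt{9 \left(- 94 \left(-19 + 3\right)\right) - 27083} = \sqrt{9 \left(\left(-94\right) \left(-16\right)\right) - 27083} = \sqrt{9 \cdot 1504 - 27083} = \sqrt{13536 - 27083} = \sqrt{-13547} = i \sqrt{13547}$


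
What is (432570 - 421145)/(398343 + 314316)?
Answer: 11425/712659 ≈ 0.016032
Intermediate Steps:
(432570 - 421145)/(398343 + 314316) = 11425/712659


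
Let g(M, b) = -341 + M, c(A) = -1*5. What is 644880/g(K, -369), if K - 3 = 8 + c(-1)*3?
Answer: -42992/23 ≈ -1869.2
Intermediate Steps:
c(A) = -5
K = -4 (K = 3 + (8 - 5*3) = 3 + (8 - 15) = 3 - 7 = -4)
644880/g(K, -369) = 644880/(-341 - 4) = 644880/(-345) = 644880*(-1/345) = -42992/23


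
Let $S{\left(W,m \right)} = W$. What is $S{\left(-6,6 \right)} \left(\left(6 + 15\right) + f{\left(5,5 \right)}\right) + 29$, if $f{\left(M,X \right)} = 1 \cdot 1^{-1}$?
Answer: $-103$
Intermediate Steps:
$f{\left(M,X \right)} = 1$ ($f{\left(M,X \right)} = 1 \cdot 1 = 1$)
$S{\left(-6,6 \right)} \left(\left(6 + 15\right) + f{\left(5,5 \right)}\right) + 29 = - 6 \left(\left(6 + 15\right) + 1\right) + 29 = - 6 \left(21 + 1\right) + 29 = \left(-6\right) 22 + 29 = -132 + 29 = -103$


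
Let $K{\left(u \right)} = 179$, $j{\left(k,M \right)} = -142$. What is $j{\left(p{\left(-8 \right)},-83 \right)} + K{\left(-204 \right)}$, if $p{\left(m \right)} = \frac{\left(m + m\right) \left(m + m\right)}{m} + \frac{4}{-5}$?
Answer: $37$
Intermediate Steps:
$p{\left(m \right)} = - \frac{4}{5} + 4 m$ ($p{\left(m \right)} = \frac{2 m 2 m}{m} + 4 \left(- \frac{1}{5}\right) = \frac{4 m^{2}}{m} - \frac{4}{5} = 4 m - \frac{4}{5} = - \frac{4}{5} + 4 m$)
$j{\left(p{\left(-8 \right)},-83 \right)} + K{\left(-204 \right)} = -142 + 179 = 37$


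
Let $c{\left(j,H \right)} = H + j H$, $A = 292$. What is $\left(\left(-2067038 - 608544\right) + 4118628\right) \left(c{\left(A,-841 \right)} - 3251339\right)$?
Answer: $-5047417032592$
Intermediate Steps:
$c{\left(j,H \right)} = H + H j$
$\left(\left(-2067038 - 608544\right) + 4118628\right) \left(c{\left(A,-841 \right)} - 3251339\right) = \left(\left(-2067038 - 608544\right) + 4118628\right) \left(- 841 \left(1 + 292\right) - 3251339\right) = \left(\left(-2067038 - 608544\right) + 4118628\right) \left(\left(-841\right) 293 - 3251339\right) = \left(-2675582 + 4118628\right) \left(-246413 - 3251339\right) = 1443046 \left(-3497752\right) = -5047417032592$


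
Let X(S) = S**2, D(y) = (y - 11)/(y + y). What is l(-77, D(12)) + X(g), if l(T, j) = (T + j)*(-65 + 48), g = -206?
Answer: 1049863/24 ≈ 43744.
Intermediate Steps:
D(y) = (-11 + y)/(2*y) (D(y) = (-11 + y)/((2*y)) = (-11 + y)*(1/(2*y)) = (-11 + y)/(2*y))
l(T, j) = -17*T - 17*j (l(T, j) = (T + j)*(-17) = -17*T - 17*j)
l(-77, D(12)) + X(g) = (-17*(-77) - 17*(-11 + 12)/(2*12)) + (-206)**2 = (1309 - 17/(2*12)) + 42436 = (1309 - 17*1/24) + 42436 = (1309 - 17/24) + 42436 = 31399/24 + 42436 = 1049863/24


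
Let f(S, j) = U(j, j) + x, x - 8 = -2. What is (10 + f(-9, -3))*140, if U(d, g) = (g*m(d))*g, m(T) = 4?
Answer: 7280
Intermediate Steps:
x = 6 (x = 8 - 2 = 6)
U(d, g) = 4*g² (U(d, g) = (g*4)*g = (4*g)*g = 4*g²)
f(S, j) = 6 + 4*j² (f(S, j) = 4*j² + 6 = 6 + 4*j²)
(10 + f(-9, -3))*140 = (10 + (6 + 4*(-3)²))*140 = (10 + (6 + 4*9))*140 = (10 + (6 + 36))*140 = (10 + 42)*140 = 52*140 = 7280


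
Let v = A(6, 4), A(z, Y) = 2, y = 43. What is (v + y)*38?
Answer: 1710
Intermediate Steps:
v = 2
(v + y)*38 = (2 + 43)*38 = 45*38 = 1710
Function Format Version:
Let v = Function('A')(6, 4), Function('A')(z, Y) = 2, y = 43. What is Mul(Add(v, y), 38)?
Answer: 1710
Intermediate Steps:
v = 2
Mul(Add(v, y), 38) = Mul(Add(2, 43), 38) = Mul(45, 38) = 1710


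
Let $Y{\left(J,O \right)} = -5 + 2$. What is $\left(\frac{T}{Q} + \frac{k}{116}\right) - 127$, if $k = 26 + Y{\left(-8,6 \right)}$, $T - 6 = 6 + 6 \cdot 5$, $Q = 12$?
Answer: $- \frac{14303}{116} \approx -123.3$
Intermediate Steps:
$T = 42$ ($T = 6 + \left(6 + 6 \cdot 5\right) = 6 + \left(6 + 30\right) = 6 + 36 = 42$)
$Y{\left(J,O \right)} = -3$
$k = 23$ ($k = 26 - 3 = 23$)
$\left(\frac{T}{Q} + \frac{k}{116}\right) - 127 = \left(\frac{42}{12} + \frac{23}{116}\right) - 127 = \left(42 \cdot \frac{1}{12} + 23 \cdot \frac{1}{116}\right) - 127 = \left(\frac{7}{2} + \frac{23}{116}\right) - 127 = \frac{429}{116} - 127 = - \frac{14303}{116}$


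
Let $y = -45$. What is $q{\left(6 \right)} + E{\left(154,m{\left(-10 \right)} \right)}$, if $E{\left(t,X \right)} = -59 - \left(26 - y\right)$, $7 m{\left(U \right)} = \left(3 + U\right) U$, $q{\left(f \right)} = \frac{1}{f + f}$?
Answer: $- \frac{1559}{12} \approx -129.92$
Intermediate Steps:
$q{\left(f \right)} = \frac{1}{2 f}$
$m{\left(U \right)} = \frac{U \left(3 + U\right)}{7}$ ($m{\left(U \right)} = \frac{\left(3 + U\right) U}{7} = \frac{U \left(3 + U\right)}{7}$)
$E{\left(t,X \right)} = -130$ ($E{\left(t,X \right)} = -59 - \left(26 - -45\right) = -59 - \left(26 + 45\right) = -59 - 71 = -130$)
$q{\left(6 \right)} + E{\left(154,m{\left(-10 \right)} \right)} = \frac{1}{2 \cdot 6} - 130 = \frac{1}{2} \cdot \frac{1}{6} - 130 = \frac{1}{12} - 130 = - \frac{1559}{12}$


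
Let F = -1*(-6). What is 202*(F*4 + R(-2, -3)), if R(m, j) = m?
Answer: 4444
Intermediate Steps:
F = 6
202*(F*4 + R(-2, -3)) = 202*(6*4 - 2) = 202*(24 - 2) = 202*22 = 4444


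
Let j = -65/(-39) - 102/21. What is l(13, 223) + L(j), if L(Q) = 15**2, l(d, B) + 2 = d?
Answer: 236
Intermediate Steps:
l(d, B) = -2 + d
j = -67/21 (j = -65*(-1/39) - 102*1/21 = 5/3 - 34/7 = -67/21 ≈ -3.1905)
L(Q) = 225
l(13, 223) + L(j) = (-2 + 13) + 225 = 11 + 225 = 236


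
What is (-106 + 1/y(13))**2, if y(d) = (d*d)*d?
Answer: 54233560161/4826809 ≈ 11236.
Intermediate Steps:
y(d) = d**3 (y(d) = d**2*d = d**3)
(-106 + 1/y(13))**2 = (-106 + 1/(13**3))**2 = (-106 + 1/2197)**2 = (-232881/2197)**2 = 54233560161/4826809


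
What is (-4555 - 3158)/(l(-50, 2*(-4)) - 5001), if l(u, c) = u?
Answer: 7713/5051 ≈ 1.5270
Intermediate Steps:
(-4555 - 3158)/(l(-50, 2*(-4)) - 5001) = (-4555 - 3158)/(-50 - 5001) = -7713/(-5051) = -7713*(-1/5051) = 7713/5051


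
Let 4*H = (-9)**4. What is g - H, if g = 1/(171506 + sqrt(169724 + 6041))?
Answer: -192986121144007/117656529084 - sqrt(175765)/29414132271 ≈ -1640.3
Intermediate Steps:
H = 6561/4 (H = (1/4)*(-9)**4 = (1/4)*6561 = 6561/4 ≈ 1640.3)
g = 1/(171506 + sqrt(175765)) ≈ 5.8165e-6
g - H = (171506/29414132271 - sqrt(175765)/29414132271) - 1*6561/4 = (171506/29414132271 - sqrt(175765)/29414132271) - 6561/4 = -192986121144007/117656529084 - sqrt(175765)/29414132271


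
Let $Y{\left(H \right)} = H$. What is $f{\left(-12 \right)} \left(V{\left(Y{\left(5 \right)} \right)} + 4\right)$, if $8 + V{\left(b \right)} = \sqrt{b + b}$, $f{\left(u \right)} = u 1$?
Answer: $48 - 12 \sqrt{10} \approx 10.053$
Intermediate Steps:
$f{\left(u \right)} = u$
$V{\left(b \right)} = -8 + \sqrt{2} \sqrt{b}$ ($V{\left(b \right)} = -8 + \sqrt{b + b} = -8 + \sqrt{2 b} = -8 + \sqrt{2} \sqrt{b}$)
$f{\left(-12 \right)} \left(V{\left(Y{\left(5 \right)} \right)} + 4\right) = - 12 \left(\left(-8 + \sqrt{2} \sqrt{5}\right) + 4\right) = - 12 \left(\left(-8 + \sqrt{10}\right) + 4\right) = - 12 \left(-4 + \sqrt{10}\right) = 48 - 12 \sqrt{10}$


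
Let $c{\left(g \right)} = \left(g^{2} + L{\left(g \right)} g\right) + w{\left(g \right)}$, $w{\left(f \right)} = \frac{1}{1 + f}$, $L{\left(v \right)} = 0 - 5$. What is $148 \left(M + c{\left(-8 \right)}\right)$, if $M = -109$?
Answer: $- \frac{5328}{7} \approx -761.14$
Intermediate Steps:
$L{\left(v \right)} = -5$ ($L{\left(v \right)} = 0 - 5 = -5$)
$c{\left(g \right)} = g^{2} + \frac{1}{1 + g} - 5 g$ ($c{\left(g \right)} = \left(g^{2} - 5 g\right) + \frac{1}{1 + g} = g^{2} + \frac{1}{1 + g} - 5 g$)
$148 \left(M + c{\left(-8 \right)}\right) = 148 \left(-109 + \frac{1 - 8 \left(1 - 8\right) \left(-5 - 8\right)}{1 - 8}\right) = 148 \left(-109 + \frac{1 - \left(-56\right) \left(-13\right)}{-7}\right) = 148 \left(-109 - \frac{1 - 728}{7}\right) = 148 \left(-109 - - \frac{727}{7}\right) = 148 \left(-109 + \frac{727}{7}\right) = 148 \left(- \frac{36}{7}\right) = - \frac{5328}{7}$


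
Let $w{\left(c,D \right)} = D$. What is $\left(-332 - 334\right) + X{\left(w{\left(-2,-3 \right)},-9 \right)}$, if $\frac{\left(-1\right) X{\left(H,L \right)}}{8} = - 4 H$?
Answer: $-762$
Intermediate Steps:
$X{\left(H,L \right)} = 32 H$ ($X{\left(H,L \right)} = - 8 \left(- 4 H\right) = 32 H$)
$\left(-332 - 334\right) + X{\left(w{\left(-2,-3 \right)},-9 \right)} = \left(-332 - 334\right) + 32 \left(-3\right) = -666 - 96 = -762$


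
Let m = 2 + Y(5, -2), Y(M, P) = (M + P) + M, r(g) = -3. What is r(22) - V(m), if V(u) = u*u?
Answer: -103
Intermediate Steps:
Y(M, P) = P + 2*M
m = 10 (m = 2 + (-2 + 2*5) = 2 + (-2 + 10) = 2 + 8 = 10)
V(u) = u**2
r(22) - V(m) = -3 - 1*10**2 = -3 - 1*100 = -3 - 100 = -103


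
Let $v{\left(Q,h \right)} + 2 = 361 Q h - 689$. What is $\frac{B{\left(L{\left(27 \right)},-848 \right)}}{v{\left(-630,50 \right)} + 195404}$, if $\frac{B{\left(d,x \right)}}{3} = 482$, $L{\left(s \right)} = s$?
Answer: $- \frac{1446}{11176787} \approx -0.00012938$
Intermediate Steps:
$v{\left(Q,h \right)} = -691 + 361 Q h$ ($v{\left(Q,h \right)} = -2 + \left(361 Q h - 689\right) = -2 + \left(-689 + 361 Q h\right) = -691 + 361 Q h$)
$B{\left(d,x \right)} = 1446$ ($B{\left(d,x \right)} = 3 \cdot 482 = 1446$)
$\frac{B{\left(L{\left(27 \right)},-848 \right)}}{v{\left(-630,50 \right)} + 195404} = \frac{1446}{\left(-691 + 361 \left(-630\right) 50\right) + 195404} = \frac{1446}{\left(-691 - 11371500\right) + 195404} = \frac{1446}{-11372191 + 195404} = \frac{1446}{-11176787} = 1446 \left(- \frac{1}{11176787}\right) = - \frac{1446}{11176787}$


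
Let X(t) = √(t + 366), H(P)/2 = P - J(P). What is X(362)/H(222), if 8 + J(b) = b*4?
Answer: -√182/658 ≈ -0.020503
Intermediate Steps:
J(b) = -8 + 4*b (J(b) = -8 + b*4 = -8 + 4*b)
H(P) = 16 - 6*P (H(P) = 2*(P - (-8 + 4*P)) = 2*(P + (8 - 4*P)) = 2*(8 - 3*P) = 16 - 6*P)
X(t) = √(366 + t)
X(362)/H(222) = √(366 + 362)/(16 - 6*222) = √728/(16 - 1332) = (2*√182)/(-1316) = (2*√182)*(-1/1316) = -√182/658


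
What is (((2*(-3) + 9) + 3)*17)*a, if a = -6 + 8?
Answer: 204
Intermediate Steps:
a = 2
(((2*(-3) + 9) + 3)*17)*a = (((2*(-3) + 9) + 3)*17)*2 = (((-6 + 9) + 3)*17)*2 = ((3 + 3)*17)*2 = (6*17)*2 = 102*2 = 204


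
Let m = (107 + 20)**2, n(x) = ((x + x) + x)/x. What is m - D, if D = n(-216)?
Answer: 16126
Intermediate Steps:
n(x) = 3 (n(x) = (2*x + x)/x = (3*x)/x = 3)
m = 16129 (m = 127**2 = 16129)
D = 3
m - D = 16129 - 1*3 = 16129 - 3 = 16126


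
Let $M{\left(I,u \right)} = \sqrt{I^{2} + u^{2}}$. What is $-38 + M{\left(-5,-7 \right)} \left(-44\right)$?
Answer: $-38 - 44 \sqrt{74} \approx -416.5$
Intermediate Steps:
$-38 + M{\left(-5,-7 \right)} \left(-44\right) = -38 + \sqrt{\left(-5\right)^{2} + \left(-7\right)^{2}} \left(-44\right) = -38 + \sqrt{25 + 49} \left(-44\right) = -38 + \sqrt{74} \left(-44\right) = -38 - 44 \sqrt{74}$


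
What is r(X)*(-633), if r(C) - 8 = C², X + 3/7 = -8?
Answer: -2451609/49 ≈ -50033.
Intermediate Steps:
X = -59/7 (X = -3/7 - 8 = -59/7 ≈ -8.4286)
r(C) = 8 + C²
r(X)*(-633) = (8 + (-59/7)²)*(-633) = (8 + 3481/49)*(-633) = (3873/49)*(-633) = -2451609/49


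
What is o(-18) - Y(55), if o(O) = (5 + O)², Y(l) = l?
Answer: 114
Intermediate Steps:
o(-18) - Y(55) = (5 - 18)² - 1*55 = (-13)² - 55 = 169 - 55 = 114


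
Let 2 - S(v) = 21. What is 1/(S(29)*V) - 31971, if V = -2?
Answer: -1214897/38 ≈ -31971.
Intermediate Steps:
S(v) = -19 (S(v) = 2 - 1*21 = 2 - 21 = -19)
1/(S(29)*V) - 31971 = 1/(-19*(-2)) - 31971 = 1/38 - 31971 = -1214897/38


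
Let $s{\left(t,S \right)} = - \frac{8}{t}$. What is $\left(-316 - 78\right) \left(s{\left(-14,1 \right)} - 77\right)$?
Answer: $\frac{210790}{7} \approx 30113.0$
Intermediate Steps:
$\left(-316 - 78\right) \left(s{\left(-14,1 \right)} - 77\right) = \left(-316 - 78\right) \left(- \frac{8}{-14} - 77\right) = - 394 \left(\left(-8\right) \left(- \frac{1}{14}\right) - 77\right) = - 394 \left(\frac{4}{7} - 77\right) = \left(-394\right) \left(- \frac{535}{7}\right) = \frac{210790}{7}$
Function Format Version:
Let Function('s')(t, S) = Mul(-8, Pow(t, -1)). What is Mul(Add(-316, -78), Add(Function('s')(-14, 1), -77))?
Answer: Rational(210790, 7) ≈ 30113.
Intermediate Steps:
Mul(Add(-316, -78), Add(Function('s')(-14, 1), -77)) = Mul(Add(-316, -78), Add(Mul(-8, Pow(-14, -1)), -77)) = Mul(-394, Add(Mul(-8, Rational(-1, 14)), -77)) = Mul(-394, Add(Rational(4, 7), -77)) = Mul(-394, Rational(-535, 7)) = Rational(210790, 7)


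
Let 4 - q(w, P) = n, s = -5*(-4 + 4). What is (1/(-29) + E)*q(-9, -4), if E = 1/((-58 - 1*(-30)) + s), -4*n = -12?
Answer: -57/812 ≈ -0.070197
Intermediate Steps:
n = 3 (n = -¼*(-12) = 3)
s = 0 (s = -5*0 = 0)
q(w, P) = 1 (q(w, P) = 4 - 1*3 = 4 - 3 = 1)
E = -1/28 (E = 1/((-58 - 1*(-30)) + 0) = 1/((-58 + 30) + 0) = 1/(-28 + 0) = 1/(-28) = -1/28 ≈ -0.035714)
(1/(-29) + E)*q(-9, -4) = (1/(-29) - 1/28)*1 = (-1/29 - 1/28)*1 = -57/812*1 = -57/812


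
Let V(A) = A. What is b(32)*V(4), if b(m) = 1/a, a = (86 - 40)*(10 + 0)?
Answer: 1/115 ≈ 0.0086956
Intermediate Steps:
a = 460 (a = 46*10 = 460)
b(m) = 1/460
b(32)*V(4) = (1/460)*4 = 1/115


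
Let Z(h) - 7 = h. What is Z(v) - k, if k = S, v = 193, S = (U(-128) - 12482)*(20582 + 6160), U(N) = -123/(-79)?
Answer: 26366424410/79 ≈ 3.3375e+8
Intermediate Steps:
U(N) = 123/79 (U(N) = -123*(-1/79) = 123/79)
S = -26366408610/79 (S = (123/79 - 12482)*(20582 + 6160) = -985955/79*26742 = -26366408610/79 ≈ -3.3375e+8)
k = -26366408610/79 ≈ -3.3375e+8
Z(h) = 7 + h
Z(v) - k = (7 + 193) - 1*(-26366408610/79) = 200 + 26366408610/79 = 26366424410/79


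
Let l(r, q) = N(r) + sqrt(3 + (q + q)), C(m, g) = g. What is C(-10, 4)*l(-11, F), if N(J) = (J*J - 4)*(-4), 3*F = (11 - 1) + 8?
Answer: -1872 + 4*sqrt(15) ≈ -1856.5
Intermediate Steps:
F = 6 (F = ((11 - 1) + 8)/3 = (10 + 8)/3 = (1/3)*18 = 6)
N(J) = 16 - 4*J**2 (N(J) = (J**2 - 4)*(-4) = (-4 + J**2)*(-4) = 16 - 4*J**2)
l(r, q) = 16 + sqrt(3 + 2*q) - 4*r**2 (l(r, q) = (16 - 4*r**2) + sqrt(3 + (q + q)) = (16 - 4*r**2) + sqrt(3 + 2*q) = 16 + sqrt(3 + 2*q) - 4*r**2)
C(-10, 4)*l(-11, F) = 4*(16 + sqrt(3 + 2*6) - 4*(-11)**2) = 4*(16 + sqrt(3 + 12) - 4*121) = 4*(16 + sqrt(15) - 484) = 4*(-468 + sqrt(15)) = -1872 + 4*sqrt(15)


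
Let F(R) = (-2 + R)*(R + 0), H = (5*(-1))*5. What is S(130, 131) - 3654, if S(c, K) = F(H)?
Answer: -2979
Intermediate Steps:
H = -25 (H = -5*5 = -25)
F(R) = R*(-2 + R) (F(R) = (-2 + R)*R = R*(-2 + R))
S(c, K) = 675 (S(c, K) = -25*(-2 - 25) = -25*(-27) = 675)
S(130, 131) - 3654 = 675 - 3654 = -2979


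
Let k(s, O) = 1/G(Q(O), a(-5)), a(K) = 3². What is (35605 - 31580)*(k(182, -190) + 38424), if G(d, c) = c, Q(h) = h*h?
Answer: 1391913425/9 ≈ 1.5466e+8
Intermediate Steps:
a(K) = 9
Q(h) = h²
k(s, O) = ⅑ (k(s, O) = 1/9 = ⅑)
(35605 - 31580)*(k(182, -190) + 38424) = (35605 - 31580)*(⅑ + 38424) = 4025*(345817/9) = 1391913425/9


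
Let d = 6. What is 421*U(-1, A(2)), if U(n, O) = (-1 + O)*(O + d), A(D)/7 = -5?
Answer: 439524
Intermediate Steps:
A(D) = -35 (A(D) = 7*(-5) = -35)
U(n, O) = (-1 + O)*(6 + O) (U(n, O) = (-1 + O)*(O + 6) = (-1 + O)*(6 + O))
421*U(-1, A(2)) = 421*(-6 + (-35)² + 5*(-35)) = 421*(-6 + 1225 - 175) = 421*1044 = 439524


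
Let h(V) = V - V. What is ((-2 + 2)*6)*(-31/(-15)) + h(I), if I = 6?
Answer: 0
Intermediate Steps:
h(V) = 0
((-2 + 2)*6)*(-31/(-15)) + h(I) = ((-2 + 2)*6)*(-31/(-15)) + 0 = (0*6)*(-31*(-1/15)) + 0 = 0*(31/15) + 0 = 0 + 0 = 0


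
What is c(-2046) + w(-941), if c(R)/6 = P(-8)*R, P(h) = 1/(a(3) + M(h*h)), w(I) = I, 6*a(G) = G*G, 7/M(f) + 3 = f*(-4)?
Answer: -1010993/109 ≈ -9275.2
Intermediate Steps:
M(f) = 7/(-3 - 4*f) (M(f) = 7/(-3 + f*(-4)) = 7/(-3 - 4*f))
a(G) = G²/6 (a(G) = (G*G)/6 = G²/6)
P(h) = 1/(3/2 - 7/(3 + 4*h²)) (P(h) = 1/((⅙)*3² - 7/(3 + 4*(h*h))) = 1/((⅙)*9 - 7/(3 + 4*h²)) = 1/(3/2 - 7/(3 + 4*h²)))
c(R) = 444*R/109 (c(R) = 6*((2*(3 + 4*(-8)²)/(-5 + 12*(-8)²))*R) = 6*((2*(3 + 4*64)/(-5 + 12*64))*R) = 6*((2*(3 + 256)/(-5 + 768))*R) = 6*((2*259/763)*R) = 6*((2*(1/763)*259)*R) = 6*(74*R/109) = 444*R/109)
c(-2046) + w(-941) = (444/109)*(-2046) - 941 = -908424/109 - 941 = -1010993/109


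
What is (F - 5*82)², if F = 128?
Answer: 79524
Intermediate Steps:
(F - 5*82)² = (128 - 5*82)² = (128 - 1*410)² = (128 - 410)² = (-282)² = 79524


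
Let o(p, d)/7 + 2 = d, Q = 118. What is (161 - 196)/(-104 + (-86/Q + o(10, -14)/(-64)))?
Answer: 8260/24303 ≈ 0.33988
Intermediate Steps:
o(p, d) = -14 + 7*d
(161 - 196)/(-104 + (-86/Q + o(10, -14)/(-64))) = (161 - 196)/(-104 + (-86/118 + (-14 + 7*(-14))/(-64))) = -35/(-104 + (-86*1/118 + (-14 - 98)*(-1/64))) = -35/(-104 + (-43/59 - 112*(-1/64))) = -35/(-104 + (-43/59 + 7/4)) = -35/(-104 + 241/236) = -35/(-24303/236) = -35*(-236/24303) = 8260/24303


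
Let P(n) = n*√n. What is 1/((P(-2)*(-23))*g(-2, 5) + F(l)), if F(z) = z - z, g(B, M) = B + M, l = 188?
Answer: -I*√2/276 ≈ -0.005124*I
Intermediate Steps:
P(n) = n^(3/2)
F(z) = 0
1/((P(-2)*(-23))*g(-2, 5) + F(l)) = 1/(((-2)^(3/2)*(-23))*(-2 + 5) + 0) = 1/((-2*I*√2*(-23))*3 + 0) = 1/((46*I*√2)*3 + 0) = 1/(138*I*√2 + 0) = 1/(138*I*√2) = -I*√2/276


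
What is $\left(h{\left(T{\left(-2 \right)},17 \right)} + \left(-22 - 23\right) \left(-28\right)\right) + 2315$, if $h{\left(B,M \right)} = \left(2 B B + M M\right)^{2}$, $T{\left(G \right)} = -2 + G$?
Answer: $106616$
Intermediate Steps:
$h{\left(B,M \right)} = \left(M^{2} + 2 B^{2}\right)^{2}$ ($h{\left(B,M \right)} = \left(2 B^{2} + M^{2}\right)^{2} = \left(M^{2} + 2 B^{2}\right)^{2}$)
$\left(h{\left(T{\left(-2 \right)},17 \right)} + \left(-22 - 23\right) \left(-28\right)\right) + 2315 = \left(\left(17^{2} + 2 \left(-2 - 2\right)^{2}\right)^{2} + \left(-22 - 23\right) \left(-28\right)\right) + 2315 = \left(\left(289 + 2 \left(-4\right)^{2}\right)^{2} - -1260\right) + 2315 = \left(\left(289 + 2 \cdot 16\right)^{2} + 1260\right) + 2315 = \left(\left(289 + 32\right)^{2} + 1260\right) + 2315 = \left(321^{2} + 1260\right) + 2315 = \left(103041 + 1260\right) + 2315 = 104301 + 2315 = 106616$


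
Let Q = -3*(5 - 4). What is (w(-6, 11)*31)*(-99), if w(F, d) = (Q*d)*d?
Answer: 1114047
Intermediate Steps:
Q = -3 (Q = -3*1 = -3)
w(F, d) = -3*d**2 (w(F, d) = (-3*d)*d = -3*d**2)
(w(-6, 11)*31)*(-99) = (-3*11**2*31)*(-99) = (-3*121*31)*(-99) = -363*31*(-99) = -11253*(-99) = 1114047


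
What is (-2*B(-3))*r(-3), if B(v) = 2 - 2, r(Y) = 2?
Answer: 0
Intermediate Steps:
B(v) = 0
(-2*B(-3))*r(-3) = -2*0*2 = 0*2 = 0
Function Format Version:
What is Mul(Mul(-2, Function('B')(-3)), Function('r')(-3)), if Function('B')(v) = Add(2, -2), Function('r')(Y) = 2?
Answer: 0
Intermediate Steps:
Function('B')(v) = 0
Mul(Mul(-2, Function('B')(-3)), Function('r')(-3)) = Mul(Mul(-2, 0), 2) = Mul(0, 2) = 0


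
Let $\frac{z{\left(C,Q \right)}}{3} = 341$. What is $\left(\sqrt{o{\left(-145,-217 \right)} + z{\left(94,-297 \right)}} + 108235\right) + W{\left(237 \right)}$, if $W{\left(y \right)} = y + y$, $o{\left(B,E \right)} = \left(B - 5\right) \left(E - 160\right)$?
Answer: $108709 + 3 \sqrt{6397} \approx 1.0895 \cdot 10^{5}$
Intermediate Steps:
$z{\left(C,Q \right)} = 1023$ ($z{\left(C,Q \right)} = 3 \cdot 341 = 1023$)
$o{\left(B,E \right)} = \left(-160 + E\right) \left(-5 + B\right)$ ($o{\left(B,E \right)} = \left(-5 + B\right) \left(-160 + E\right) = \left(-160 + E\right) \left(-5 + B\right)$)
$W{\left(y \right)} = 2 y$
$\left(\sqrt{o{\left(-145,-217 \right)} + z{\left(94,-297 \right)}} + 108235\right) + W{\left(237 \right)} = \left(\sqrt{\left(800 - -23200 - -1085 - -31465\right) + 1023} + 108235\right) + 2 \cdot 237 = \left(\sqrt{\left(800 + 23200 + 1085 + 31465\right) + 1023} + 108235\right) + 474 = \left(\sqrt{56550 + 1023} + 108235\right) + 474 = \left(\sqrt{57573} + 108235\right) + 474 = \left(3 \sqrt{6397} + 108235\right) + 474 = \left(108235 + 3 \sqrt{6397}\right) + 474 = 108709 + 3 \sqrt{6397}$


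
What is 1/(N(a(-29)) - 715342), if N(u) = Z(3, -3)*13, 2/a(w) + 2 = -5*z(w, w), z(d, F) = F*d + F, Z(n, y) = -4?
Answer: -1/715394 ≈ -1.3978e-6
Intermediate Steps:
z(d, F) = F + F*d
a(w) = 2/(-2 - 5*w*(1 + w))
N(u) = -52 (N(u) = -4*13 = -52)
1/(N(a(-29)) - 715342) = 1/(-52 - 715342) = 1/(-715394) = -1/715394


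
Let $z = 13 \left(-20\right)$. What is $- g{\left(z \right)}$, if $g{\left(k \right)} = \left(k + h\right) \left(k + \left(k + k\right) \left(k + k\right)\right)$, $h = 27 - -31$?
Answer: $54568280$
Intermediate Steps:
$h = 58$ ($h = 27 + 31 = 58$)
$z = -260$
$g{\left(k \right)} = \left(58 + k\right) \left(k + 4 k^{2}\right)$ ($g{\left(k \right)} = \left(k + 58\right) \left(k + \left(k + k\right) \left(k + k\right)\right) = \left(58 + k\right) \left(k + 2 k 2 k\right) = \left(58 + k\right) \left(k + 4 k^{2}\right)$)
$- g{\left(z \right)} = - \left(-260\right) \left(58 + 4 \left(-260\right)^{2} + 233 \left(-260\right)\right) = - \left(-260\right) \left(58 + 4 \cdot 67600 - 60580\right) = - \left(-260\right) \left(58 + 270400 - 60580\right) = - \left(-260\right) 209878 = \left(-1\right) \left(-54568280\right) = 54568280$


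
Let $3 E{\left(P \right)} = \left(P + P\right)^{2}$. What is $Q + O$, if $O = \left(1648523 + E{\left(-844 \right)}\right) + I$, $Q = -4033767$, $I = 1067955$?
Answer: $- \frac{1102523}{3} \approx -3.6751 \cdot 10^{5}$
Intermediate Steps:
$E{\left(P \right)} = \frac{4 P^{2}}{3}$ ($E{\left(P \right)} = \frac{\left(P + P\right)^{2}}{3} = \frac{\left(2 P\right)^{2}}{3} = \frac{4 P^{2}}{3}$)
$O = \frac{10998778}{3}$ ($O = \left(1648523 + \frac{4 \left(-844\right)^{2}}{3}\right) + 1067955 = \left(1648523 + \frac{4}{3} \cdot 712336\right) + 1067955 = \left(1648523 + \frac{2849344}{3}\right) + 1067955 = \frac{7794913}{3} + 1067955 = \frac{10998778}{3} \approx 3.6663 \cdot 10^{6}$)
$Q + O = -4033767 + \frac{10998778}{3} = - \frac{1102523}{3}$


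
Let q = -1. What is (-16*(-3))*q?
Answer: -48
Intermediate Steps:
(-16*(-3))*q = -16*(-3)*(-1) = 48*(-1) = -48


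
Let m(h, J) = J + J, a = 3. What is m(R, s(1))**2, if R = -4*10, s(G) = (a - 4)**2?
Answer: 4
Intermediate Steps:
s(G) = 1 (s(G) = (3 - 4)**2 = (-1)**2 = 1)
R = -40
m(h, J) = 2*J
m(R, s(1))**2 = (2*1)**2 = 2**2 = 4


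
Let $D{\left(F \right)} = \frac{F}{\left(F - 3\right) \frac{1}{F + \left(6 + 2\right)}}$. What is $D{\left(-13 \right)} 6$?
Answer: $- \frac{195}{8} \approx -24.375$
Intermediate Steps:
$D{\left(F \right)} = \frac{F \left(8 + F\right)}{-3 + F}$ ($D{\left(F \right)} = \frac{F}{\left(-3 + F\right) \frac{1}{F + 8}} = \frac{F}{\left(-3 + F\right) \frac{1}{8 + F}} = \frac{F}{\frac{1}{8 + F} \left(-3 + F\right)} = F \frac{8 + F}{-3 + F} = \frac{F \left(8 + F\right)}{-3 + F}$)
$D{\left(-13 \right)} 6 = - \frac{13 \left(8 - 13\right)}{-3 - 13} \cdot 6 = \left(-13\right) \frac{1}{-16} \left(-5\right) 6 = \left(-13\right) \left(- \frac{1}{16}\right) \left(-5\right) 6 = \left(- \frac{65}{16}\right) 6 = - \frac{195}{8}$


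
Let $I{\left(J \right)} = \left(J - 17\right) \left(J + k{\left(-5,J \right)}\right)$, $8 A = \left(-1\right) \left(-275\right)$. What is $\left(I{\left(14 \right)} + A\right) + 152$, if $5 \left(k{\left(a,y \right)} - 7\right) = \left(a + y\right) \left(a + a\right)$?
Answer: $\frac{1419}{8} \approx 177.38$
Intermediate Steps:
$A = \frac{275}{8}$ ($A = \frac{\left(-1\right) \left(-275\right)}{8} = \frac{1}{8} \cdot 275 = \frac{275}{8} \approx 34.375$)
$k{\left(a,y \right)} = 7 + \frac{2 a \left(a + y\right)}{5}$ ($k{\left(a,y \right)} = 7 + \frac{\left(a + y\right) \left(a + a\right)}{5} = 7 + \frac{\left(a + y\right) 2 a}{5} = 7 + \frac{2 a \left(a + y\right)}{5}$)
$I{\left(J \right)} = \left(-17 + J\right) \left(17 - J\right)$ ($I{\left(J \right)} = \left(J - 17\right) \left(J + \left(7 + \frac{2 \left(-5\right)^{2}}{5} + \frac{2}{5} \left(-5\right) J\right)\right) = \left(-17 + J\right) \left(J + \left(7 + \frac{2}{5} \cdot 25 - 2 J\right)\right) = \left(-17 + J\right) \left(J + \left(7 + 10 - 2 J\right)\right) = \left(-17 + J\right) \left(J - \left(-17 + 2 J\right)\right) = \left(-17 + J\right) \left(17 - J\right)$)
$\left(I{\left(14 \right)} + A\right) + 152 = \left(\left(-289 - 14^{2} + 34 \cdot 14\right) + \frac{275}{8}\right) + 152 = \left(\left(-289 - 196 + 476\right) + \frac{275}{8}\right) + 152 = \left(-9 + \frac{275}{8}\right) + 152 = \frac{203}{8} + 152 = \frac{1419}{8}$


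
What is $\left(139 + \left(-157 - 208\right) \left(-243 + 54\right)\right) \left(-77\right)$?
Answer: $-5322548$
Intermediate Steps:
$\left(139 + \left(-157 - 208\right) \left(-243 + 54\right)\right) \left(-77\right) = \left(139 - -68985\right) \left(-77\right) = \left(139 + 68985\right) \left(-77\right) = 69124 \left(-77\right) = -5322548$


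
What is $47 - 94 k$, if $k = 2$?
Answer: $-141$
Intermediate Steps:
$47 - 94 k = 47 - 188 = -141$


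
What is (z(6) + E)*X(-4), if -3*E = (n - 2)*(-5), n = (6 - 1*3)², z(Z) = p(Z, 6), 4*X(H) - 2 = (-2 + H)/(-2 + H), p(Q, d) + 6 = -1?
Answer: 7/2 ≈ 3.5000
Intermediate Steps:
p(Q, d) = -7 (p(Q, d) = -6 - 1 = -7)
X(H) = ¾ (X(H) = ½ + ((-2 + H)/(-2 + H))/4 = ½ + (¼)*1 = ½ + ¼ = ¾)
z(Z) = -7
n = 9 (n = (6 - 3)² = 3² = 9)
E = 35/3 (E = -(9 - 2)*(-5)/3 = -7*(-5)/3 = -⅓*(-35) = 35/3 ≈ 11.667)
(z(6) + E)*X(-4) = (-7 + 35/3)*(¾) = (14/3)*(¾) = 7/2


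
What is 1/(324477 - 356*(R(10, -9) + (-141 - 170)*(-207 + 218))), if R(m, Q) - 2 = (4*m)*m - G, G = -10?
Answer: 1/1395681 ≈ 7.1650e-7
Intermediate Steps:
R(m, Q) = 12 + 4*m² (R(m, Q) = 2 + ((4*m)*m - 1*(-10)) = 2 + (4*m² + 10) = 2 + (10 + 4*m²) = 12 + 4*m²)
1/(324477 - 356*(R(10, -9) + (-141 - 170)*(-207 + 218))) = 1/(324477 - 356*((12 + 4*10²) + (-141 - 170)*(-207 + 218))) = 1/(324477 - 356*((12 + 4*100) - 311*11)) = 1/(324477 - 356*((12 + 400) - 3421)) = 1/(324477 - 356*(412 - 3421)) = 1/(324477 - 356*(-3009)) = 1/(324477 + 1071204) = 1/1395681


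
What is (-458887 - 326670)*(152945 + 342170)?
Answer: -388941054055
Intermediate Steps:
(-458887 - 326670)*(152945 + 342170) = -785557*495115 = -388941054055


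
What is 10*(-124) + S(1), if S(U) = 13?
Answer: -1227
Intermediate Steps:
10*(-124) + S(1) = 10*(-124) + 13 = -1240 + 13 = -1227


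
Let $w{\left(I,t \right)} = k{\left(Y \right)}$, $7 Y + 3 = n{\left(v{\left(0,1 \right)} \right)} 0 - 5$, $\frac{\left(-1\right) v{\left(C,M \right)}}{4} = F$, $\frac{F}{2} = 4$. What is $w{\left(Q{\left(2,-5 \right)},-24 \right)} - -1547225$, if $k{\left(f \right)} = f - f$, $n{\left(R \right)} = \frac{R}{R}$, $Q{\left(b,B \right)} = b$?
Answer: $1547225$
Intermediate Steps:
$F = 8$ ($F = 2 \cdot 4 = 8$)
$v{\left(C,M \right)} = -32$ ($v{\left(C,M \right)} = \left(-4\right) 8 = -32$)
$n{\left(R \right)} = 1$
$Y = - \frac{8}{7}$ ($Y = - \frac{3}{7} + \frac{1 \cdot 0 - 5}{7} = - \frac{3}{7} + \frac{0 - 5}{7} = - \frac{3}{7} + \frac{1}{7} \left(-5\right) = - \frac{3}{7} - \frac{5}{7} = - \frac{8}{7} \approx -1.1429$)
$k{\left(f \right)} = 0$
$w{\left(I,t \right)} = 0$
$w{\left(Q{\left(2,-5 \right)},-24 \right)} - -1547225 = 0 - -1547225 = 0 + 1547225 = 1547225$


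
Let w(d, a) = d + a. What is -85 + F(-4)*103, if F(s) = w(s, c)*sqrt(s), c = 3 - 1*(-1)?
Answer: -85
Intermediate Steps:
c = 4 (c = 3 + 1 = 4)
w(d, a) = a + d
F(s) = sqrt(s)*(4 + s) (F(s) = (4 + s)*sqrt(s) = sqrt(s)*(4 + s))
-85 + F(-4)*103 = -85 + (sqrt(-4)*(4 - 4))*103 = -85 + ((2*I)*0)*103 = -85 + 0*103 = -85 + 0 = -85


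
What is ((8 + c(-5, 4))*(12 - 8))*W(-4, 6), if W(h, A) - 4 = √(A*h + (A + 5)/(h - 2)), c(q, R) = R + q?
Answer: 112 + 14*I*√930/3 ≈ 112.0 + 142.31*I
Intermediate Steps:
W(h, A) = 4 + √(A*h + (5 + A)/(-2 + h)) (W(h, A) = 4 + √(A*h + (A + 5)/(h - 2)) = 4 + √(A*h + (5 + A)/(-2 + h)))
((8 + c(-5, 4))*(12 - 8))*W(-4, 6) = ((8 + (4 - 5))*(12 - 8))*(4 + √((5 + 6 + 6*(-4)*(-2 - 4))/(-2 - 4))) = ((8 - 1)*4)*(4 + √((5 + 6 + 6*(-4)*(-6))/(-6))) = (7*4)*(4 + √(-(5 + 6 + 144)/6)) = 28*(4 + √(-⅙*155)) = 28*(4 + √(-155/6)) = 28*(4 + I*√930/6) = 112 + 14*I*√930/3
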